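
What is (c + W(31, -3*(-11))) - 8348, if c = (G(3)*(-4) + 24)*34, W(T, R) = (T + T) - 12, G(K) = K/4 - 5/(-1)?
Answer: -8264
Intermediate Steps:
G(K) = 5 + K/4 (G(K) = K*(¼) - 5*(-1) = K/4 + 5 = 5 + K/4)
W(T, R) = -12 + 2*T (W(T, R) = 2*T - 12 = -12 + 2*T)
c = 34 (c = ((5 + (¼)*3)*(-4) + 24)*34 = ((5 + ¾)*(-4) + 24)*34 = ((23/4)*(-4) + 24)*34 = (-23 + 24)*34 = 1*34 = 34)
(c + W(31, -3*(-11))) - 8348 = (34 + (-12 + 2*31)) - 8348 = (34 + (-12 + 62)) - 8348 = (34 + 50) - 8348 = 84 - 8348 = -8264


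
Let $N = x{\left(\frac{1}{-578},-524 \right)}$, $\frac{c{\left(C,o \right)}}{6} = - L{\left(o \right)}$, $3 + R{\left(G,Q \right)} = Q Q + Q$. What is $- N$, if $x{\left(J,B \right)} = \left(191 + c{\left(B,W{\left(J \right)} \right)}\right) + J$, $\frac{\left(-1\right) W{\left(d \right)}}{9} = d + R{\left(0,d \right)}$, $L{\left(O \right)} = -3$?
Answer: $- \frac{120801}{578} \approx -209.0$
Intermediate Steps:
$R{\left(G,Q \right)} = -3 + Q + Q^{2}$ ($R{\left(G,Q \right)} = -3 + \left(Q Q + Q\right) = -3 + \left(Q^{2} + Q\right) = -3 + \left(Q + Q^{2}\right) = -3 + Q + Q^{2}$)
$W{\left(d \right)} = 27 - 18 d - 9 d^{2}$ ($W{\left(d \right)} = - 9 \left(d + \left(-3 + d + d^{2}\right)\right) = - 9 \left(-3 + d^{2} + 2 d\right) = 27 - 18 d - 9 d^{2}$)
$c{\left(C,o \right)} = 18$ ($c{\left(C,o \right)} = 6 \left(\left(-1\right) \left(-3\right)\right) = 6 \cdot 3 = 18$)
$x{\left(J,B \right)} = 209 + J$ ($x{\left(J,B \right)} = \left(191 + 18\right) + J = 209 + J$)
$N = \frac{120801}{578}$ ($N = 209 + \frac{1}{-578} = 209 - \frac{1}{578} = \frac{120801}{578} \approx 209.0$)
$- N = \left(-1\right) \frac{120801}{578} = - \frac{120801}{578}$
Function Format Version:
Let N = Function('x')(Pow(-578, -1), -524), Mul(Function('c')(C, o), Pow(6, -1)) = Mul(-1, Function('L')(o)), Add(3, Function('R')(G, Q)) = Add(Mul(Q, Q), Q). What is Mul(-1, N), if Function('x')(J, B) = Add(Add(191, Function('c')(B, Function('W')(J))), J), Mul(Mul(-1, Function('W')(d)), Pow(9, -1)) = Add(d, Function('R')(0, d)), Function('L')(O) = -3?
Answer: Rational(-120801, 578) ≈ -209.00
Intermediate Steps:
Function('R')(G, Q) = Add(-3, Q, Pow(Q, 2)) (Function('R')(G, Q) = Add(-3, Add(Mul(Q, Q), Q)) = Add(-3, Add(Pow(Q, 2), Q)) = Add(-3, Add(Q, Pow(Q, 2))) = Add(-3, Q, Pow(Q, 2)))
Function('W')(d) = Add(27, Mul(-18, d), Mul(-9, Pow(d, 2))) (Function('W')(d) = Mul(-9, Add(d, Add(-3, d, Pow(d, 2)))) = Mul(-9, Add(-3, Pow(d, 2), Mul(2, d))) = Add(27, Mul(-18, d), Mul(-9, Pow(d, 2))))
Function('c')(C, o) = 18 (Function('c')(C, o) = Mul(6, Mul(-1, -3)) = Mul(6, 3) = 18)
Function('x')(J, B) = Add(209, J) (Function('x')(J, B) = Add(Add(191, 18), J) = Add(209, J))
N = Rational(120801, 578) (N = Add(209, Pow(-578, -1)) = Add(209, Rational(-1, 578)) = Rational(120801, 578) ≈ 209.00)
Mul(-1, N) = Mul(-1, Rational(120801, 578)) = Rational(-120801, 578)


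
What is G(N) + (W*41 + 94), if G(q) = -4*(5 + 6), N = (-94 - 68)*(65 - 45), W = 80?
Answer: 3330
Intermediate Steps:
N = -3240 (N = -162*20 = -3240)
G(q) = -44 (G(q) = -4*11 = -44)
G(N) + (W*41 + 94) = -44 + (80*41 + 94) = -44 + (3280 + 94) = -44 + 3374 = 3330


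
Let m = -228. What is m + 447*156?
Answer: 69504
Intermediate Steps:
m + 447*156 = -228 + 447*156 = -228 + 69732 = 69504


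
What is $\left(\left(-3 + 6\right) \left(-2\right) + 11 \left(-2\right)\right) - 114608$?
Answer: $-114636$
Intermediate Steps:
$\left(\left(-3 + 6\right) \left(-2\right) + 11 \left(-2\right)\right) - 114608 = \left(3 \left(-2\right) - 22\right) - 114608 = \left(-6 - 22\right) - 114608 = -28 - 114608 = -114636$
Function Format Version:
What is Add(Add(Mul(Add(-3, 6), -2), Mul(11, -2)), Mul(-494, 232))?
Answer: -114636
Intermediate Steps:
Add(Add(Mul(Add(-3, 6), -2), Mul(11, -2)), Mul(-494, 232)) = Add(Add(Mul(3, -2), -22), -114608) = Add(Add(-6, -22), -114608) = Add(-28, -114608) = -114636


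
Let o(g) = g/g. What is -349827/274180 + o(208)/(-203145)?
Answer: -14213176019/11139659220 ≈ -1.2759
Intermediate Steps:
o(g) = 1
-349827/274180 + o(208)/(-203145) = -349827/274180 + 1/(-203145) = -349827*1/274180 + 1*(-1/203145) = -349827/274180 - 1/203145 = -14213176019/11139659220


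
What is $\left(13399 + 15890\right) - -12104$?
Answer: $41393$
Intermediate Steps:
$\left(13399 + 15890\right) - -12104 = 29289 + 12104 = 41393$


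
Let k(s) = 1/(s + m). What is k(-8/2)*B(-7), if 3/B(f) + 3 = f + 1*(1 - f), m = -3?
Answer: 3/14 ≈ 0.21429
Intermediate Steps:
B(f) = -3/2 (B(f) = 3/(-3 + (f + 1*(1 - f))) = 3/(-3 + (f + (1 - f))) = 3/(-3 + 1) = 3/(-2) = 3*(-½) = -3/2)
k(s) = 1/(-3 + s) (k(s) = 1/(s - 3) = 1/(-3 + s))
k(-8/2)*B(-7) = -3/2/(-3 - 8/2) = -3/2/(-3 - 8*½) = -3/2/(-3 - 4) = -3/2/(-7) = -⅐*(-3/2) = 3/14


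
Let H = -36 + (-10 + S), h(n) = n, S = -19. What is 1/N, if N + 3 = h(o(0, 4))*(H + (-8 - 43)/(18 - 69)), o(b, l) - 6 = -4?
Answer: -1/131 ≈ -0.0076336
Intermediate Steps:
o(b, l) = 2 (o(b, l) = 6 - 4 = 2)
H = -65 (H = -36 + (-10 - 19) = -36 - 29 = -65)
N = -131 (N = -3 + 2*(-65 + (-8 - 43)/(18 - 69)) = -3 + 2*(-65 - 51/(-51)) = -3 + 2*(-65 - 51*(-1/51)) = -3 + 2*(-65 + 1) = -3 + 2*(-64) = -3 - 128 = -131)
1/N = 1/(-131) = -1/131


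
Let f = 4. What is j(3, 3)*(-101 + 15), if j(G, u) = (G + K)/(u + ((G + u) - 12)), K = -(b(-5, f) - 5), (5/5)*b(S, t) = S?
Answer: 1118/3 ≈ 372.67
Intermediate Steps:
b(S, t) = S
K = 10 (K = -(-5 - 5) = -1*(-10) = 10)
j(G, u) = (10 + G)/(-12 + G + 2*u) (j(G, u) = (G + 10)/(u + ((G + u) - 12)) = (10 + G)/(u + (-12 + G + u)) = (10 + G)/(-12 + G + 2*u))
j(3, 3)*(-101 + 15) = ((10 + 3)/(-12 + 3 + 2*3))*(-101 + 15) = (13/(-12 + 3 + 6))*(-86) = (13/(-3))*(-86) = -⅓*13*(-86) = -13/3*(-86) = 1118/3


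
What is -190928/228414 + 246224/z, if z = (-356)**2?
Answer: 1001361179/904633647 ≈ 1.1069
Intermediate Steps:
z = 126736
-190928/228414 + 246224/z = -190928/228414 + 246224/126736 = -190928*1/228414 + 246224*(1/126736) = -95464/114207 + 15389/7921 = 1001361179/904633647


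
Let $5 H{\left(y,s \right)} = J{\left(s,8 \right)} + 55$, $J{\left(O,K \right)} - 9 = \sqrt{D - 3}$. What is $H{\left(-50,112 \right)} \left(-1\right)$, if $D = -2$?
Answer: $- \frac{64}{5} - \frac{i \sqrt{5}}{5} \approx -12.8 - 0.44721 i$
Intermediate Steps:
$J{\left(O,K \right)} = 9 + i \sqrt{5}$ ($J{\left(O,K \right)} = 9 + \sqrt{-2 - 3} = 9 + \sqrt{-5} = 9 + i \sqrt{5}$)
$H{\left(y,s \right)} = \frac{64}{5} + \frac{i \sqrt{5}}{5}$ ($H{\left(y,s \right)} = \frac{\left(9 + i \sqrt{5}\right) + 55}{5} = \frac{64 + i \sqrt{5}}{5} = \frac{64}{5} + \frac{i \sqrt{5}}{5}$)
$H{\left(-50,112 \right)} \left(-1\right) = \left(\frac{64}{5} + \frac{i \sqrt{5}}{5}\right) \left(-1\right) = - \frac{64}{5} - \frac{i \sqrt{5}}{5}$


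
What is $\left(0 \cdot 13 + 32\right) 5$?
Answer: $160$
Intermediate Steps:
$\left(0 \cdot 13 + 32\right) 5 = \left(0 + 32\right) 5 = 32 \cdot 5 = 160$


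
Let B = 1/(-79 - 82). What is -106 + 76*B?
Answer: -17142/161 ≈ -106.47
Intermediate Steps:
B = -1/161 (B = 1/(-161) = -1/161 ≈ -0.0062112)
-106 + 76*B = -106 + 76*(-1/161) = -106 - 76/161 = -17142/161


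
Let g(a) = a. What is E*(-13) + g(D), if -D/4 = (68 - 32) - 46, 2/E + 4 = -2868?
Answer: 57453/1436 ≈ 40.009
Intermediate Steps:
E = -1/1436 (E = 2/(-4 - 2868) = 2/(-2872) = 2*(-1/2872) = -1/1436 ≈ -0.00069638)
D = 40 (D = -4*((68 - 32) - 46) = -4*(36 - 46) = -4*(-10) = 40)
E*(-13) + g(D) = -1/1436*(-13) + 40 = 13/1436 + 40 = 57453/1436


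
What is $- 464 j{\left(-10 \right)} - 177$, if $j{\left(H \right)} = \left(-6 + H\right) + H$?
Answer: $11887$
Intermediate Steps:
$j{\left(H \right)} = -6 + 2 H$
$- 464 j{\left(-10 \right)} - 177 = - 464 \left(-6 + 2 \left(-10\right)\right) - 177 = - 464 \left(-6 - 20\right) - 177 = \left(-464\right) \left(-26\right) - 177 = 12064 - 177 = 11887$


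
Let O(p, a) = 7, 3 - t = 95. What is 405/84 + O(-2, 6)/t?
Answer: 764/161 ≈ 4.7453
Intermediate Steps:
t = -92 (t = 3 - 1*95 = 3 - 95 = -92)
405/84 + O(-2, 6)/t = 405/84 + 7/(-92) = 405*(1/84) + 7*(-1/92) = 135/28 - 7/92 = 764/161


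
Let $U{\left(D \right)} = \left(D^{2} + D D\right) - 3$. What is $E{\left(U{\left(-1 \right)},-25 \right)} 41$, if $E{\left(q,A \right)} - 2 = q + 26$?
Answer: $1107$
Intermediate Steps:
$U{\left(D \right)} = -3 + 2 D^{2}$ ($U{\left(D \right)} = \left(D^{2} + D^{2}\right) - 3 = 2 D^{2} - 3 = -3 + 2 D^{2}$)
$E{\left(q,A \right)} = 28 + q$ ($E{\left(q,A \right)} = 2 + \left(q + 26\right) = 2 + \left(26 + q\right) = 28 + q$)
$E{\left(U{\left(-1 \right)},-25 \right)} 41 = \left(28 - \left(3 - 2 \left(-1\right)^{2}\right)\right) 41 = \left(28 + \left(-3 + 2 \cdot 1\right)\right) 41 = \left(28 + \left(-3 + 2\right)\right) 41 = \left(28 - 1\right) 41 = 27 \cdot 41 = 1107$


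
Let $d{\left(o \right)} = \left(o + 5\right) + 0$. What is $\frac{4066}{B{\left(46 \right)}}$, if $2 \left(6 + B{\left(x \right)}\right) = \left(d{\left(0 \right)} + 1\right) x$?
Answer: $\frac{2033}{66} \approx 30.803$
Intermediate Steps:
$d{\left(o \right)} = 5 + o$ ($d{\left(o \right)} = \left(5 + o\right) + 0 = 5 + o$)
$B{\left(x \right)} = -6 + 3 x$ ($B{\left(x \right)} = -6 + \frac{\left(\left(5 + 0\right) + 1\right) x}{2} = -6 + \frac{\left(5 + 1\right) x}{2} = -6 + \frac{6 x}{2} = -6 + 3 x$)
$\frac{4066}{B{\left(46 \right)}} = \frac{4066}{-6 + 3 \cdot 46} = \frac{4066}{-6 + 138} = \frac{4066}{132} = 4066 \cdot \frac{1}{132} = \frac{2033}{66}$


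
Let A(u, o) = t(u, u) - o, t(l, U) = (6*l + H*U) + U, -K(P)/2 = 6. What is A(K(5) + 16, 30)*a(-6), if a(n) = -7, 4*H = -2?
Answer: 28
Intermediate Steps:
H = -½ (H = (¼)*(-2) = -½ ≈ -0.50000)
K(P) = -12 (K(P) = -2*6 = -12)
t(l, U) = U/2 + 6*l (t(l, U) = (6*l - U/2) + U = U/2 + 6*l)
A(u, o) = -o + 13*u/2 (A(u, o) = (u/2 + 6*u) - o = 13*u/2 - o = -o + 13*u/2)
A(K(5) + 16, 30)*a(-6) = (-1*30 + 13*(-12 + 16)/2)*(-7) = (-30 + (13/2)*4)*(-7) = (-30 + 26)*(-7) = -4*(-7) = 28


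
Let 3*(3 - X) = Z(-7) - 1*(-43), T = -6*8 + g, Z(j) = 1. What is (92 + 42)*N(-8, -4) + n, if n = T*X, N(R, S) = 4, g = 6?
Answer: 1026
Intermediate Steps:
T = -42 (T = -6*8 + 6 = -48 + 6 = -42)
X = -35/3 (X = 3 - (1 - 1*(-43))/3 = 3 - (1 + 43)/3 = 3 - ⅓*44 = 3 - 44/3 = -35/3 ≈ -11.667)
n = 490 (n = -42*(-35/3) = 490)
(92 + 42)*N(-8, -4) + n = (92 + 42)*4 + 490 = 134*4 + 490 = 536 + 490 = 1026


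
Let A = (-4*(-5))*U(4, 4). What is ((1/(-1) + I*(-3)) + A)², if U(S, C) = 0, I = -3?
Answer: 64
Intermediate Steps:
A = 0 (A = -4*(-5)*0 = 20*0 = 0)
((1/(-1) + I*(-3)) + A)² = ((1/(-1) - 3*(-3)) + 0)² = ((-1 + 9) + 0)² = (8 + 0)² = 8² = 64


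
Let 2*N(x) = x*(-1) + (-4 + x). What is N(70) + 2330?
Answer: 2328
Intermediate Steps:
N(x) = -2 (N(x) = (x*(-1) + (-4 + x))/2 = (-x + (-4 + x))/2 = (½)*(-4) = -2)
N(70) + 2330 = -2 + 2330 = 2328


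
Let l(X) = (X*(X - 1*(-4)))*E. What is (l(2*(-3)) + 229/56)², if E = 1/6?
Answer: 116281/3136 ≈ 37.079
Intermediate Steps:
E = ⅙ ≈ 0.16667
l(X) = X*(4 + X)/6 (l(X) = (X*(X - 1*(-4)))*(⅙) = (X*(X + 4))*(⅙) = (X*(4 + X))*(⅙) = X*(4 + X)/6)
(l(2*(-3)) + 229/56)² = ((2*(-3))*(4 + 2*(-3))/6 + 229/56)² = ((⅙)*(-6)*(4 - 6) + 229*(1/56))² = ((⅙)*(-6)*(-2) + 229/56)² = (2 + 229/56)² = (341/56)² = 116281/3136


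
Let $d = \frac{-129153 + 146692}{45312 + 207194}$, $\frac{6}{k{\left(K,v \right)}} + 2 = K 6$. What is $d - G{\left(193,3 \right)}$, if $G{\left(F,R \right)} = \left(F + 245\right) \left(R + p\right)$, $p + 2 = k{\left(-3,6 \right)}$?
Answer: $- \frac{387004003}{1262530} \approx -306.53$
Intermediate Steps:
$k{\left(K,v \right)} = \frac{6}{-2 + 6 K}$ ($k{\left(K,v \right)} = \frac{6}{-2 + K 6} = \frac{6}{-2 + 6 K}$)
$p = - \frac{23}{10}$ ($p = -2 + \frac{3}{-1 + 3 \left(-3\right)} = -2 + \frac{3}{-1 - 9} = -2 + \frac{3}{-10} = -2 + 3 \left(- \frac{1}{10}\right) = -2 - \frac{3}{10} = - \frac{23}{10} \approx -2.3$)
$d = \frac{17539}{252506} \approx 0.06946$
$G{\left(F,R \right)} = \left(245 + F\right) \left(- \frac{23}{10} + R\right)$ ($G{\left(F,R \right)} = \left(F + 245\right) \left(R - \frac{23}{10}\right) = \left(245 + F\right) \left(- \frac{23}{10} + R\right)$)
$d - G{\left(193,3 \right)} = \frac{17539}{252506} - \left(- \frac{1127}{2} + 245 \cdot 3 - \frac{4439}{10} + 193 \cdot 3\right) = \frac{17539}{252506} - \left(- \frac{1127}{2} + 735 - \frac{4439}{10} + 579\right) = \frac{17539}{252506} - \frac{1533}{5} = - \frac{387004003}{1262530}$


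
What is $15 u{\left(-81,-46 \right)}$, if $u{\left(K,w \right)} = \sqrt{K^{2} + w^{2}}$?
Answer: $15 \sqrt{8677} \approx 1397.3$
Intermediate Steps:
$15 u{\left(-81,-46 \right)} = 15 \sqrt{\left(-81\right)^{2} + \left(-46\right)^{2}} = 15 \sqrt{6561 + 2116} = 15 \sqrt{8677}$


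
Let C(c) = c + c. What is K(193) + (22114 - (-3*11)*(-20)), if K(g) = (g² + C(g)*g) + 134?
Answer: 133335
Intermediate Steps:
C(c) = 2*c
K(g) = 134 + 3*g² (K(g) = (g² + (2*g)*g) + 134 = (g² + 2*g²) + 134 = 3*g² + 134 = 134 + 3*g²)
K(193) + (22114 - (-3*11)*(-20)) = (134 + 3*193²) + (22114 - (-3*11)*(-20)) = (134 + 3*37249) + (22114 - (-33)*(-20)) = (134 + 111747) + (22114 - 1*660) = 111881 + (22114 - 660) = 111881 + 21454 = 133335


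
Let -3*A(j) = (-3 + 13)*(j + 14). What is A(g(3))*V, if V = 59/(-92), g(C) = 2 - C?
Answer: 3835/138 ≈ 27.790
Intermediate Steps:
A(j) = -140/3 - 10*j/3 (A(j) = -(-3 + 13)*(j + 14)/3 = -10*(14 + j)/3 = -(140 + 10*j)/3 = -140/3 - 10*j/3)
V = -59/92 (V = 59*(-1/92) = -59/92 ≈ -0.64130)
A(g(3))*V = (-140/3 - 10*(2 - 1*3)/3)*(-59/92) = (-140/3 - 10*(2 - 3)/3)*(-59/92) = (-140/3 - 10/3*(-1))*(-59/92) = (-140/3 + 10/3)*(-59/92) = -130/3*(-59/92) = 3835/138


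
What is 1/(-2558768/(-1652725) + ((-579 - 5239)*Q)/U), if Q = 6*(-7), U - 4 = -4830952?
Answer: 665352377775/996451823497 ≈ 0.66772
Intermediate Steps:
U = -4830948 (U = 4 - 4830952 = -4830948)
Q = -42
1/(-2558768/(-1652725) + ((-579 - 5239)*Q)/U) = 1/(-2558768/(-1652725) + ((-579 - 5239)*(-42))/(-4830948)) = 1/(-2558768*(-1/1652725) - 5818*(-42)*(-1/4830948)) = 1/(2558768/1652725 + 244356*(-1/4830948)) = 1/(2558768/1652725 - 20363/402579) = 1/(996451823497/665352377775) = 665352377775/996451823497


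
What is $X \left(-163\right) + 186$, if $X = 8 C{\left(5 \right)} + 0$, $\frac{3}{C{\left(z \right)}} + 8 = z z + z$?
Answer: $\frac{90}{11} \approx 8.1818$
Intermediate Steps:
$C{\left(z \right)} = \frac{3}{-8 + z + z^{2}}$ ($C{\left(z \right)} = \frac{3}{-8 + \left(z z + z\right)} = \frac{3}{-8 + \left(z^{2} + z\right)} = \frac{3}{-8 + \left(z + z^{2}\right)} = \frac{3}{-8 + z + z^{2}}$)
$X = \frac{12}{11}$ ($X = 8 \frac{3}{-8 + 5 + 5^{2}} + 0 = 8 \frac{3}{-8 + 5 + 25} + 0 = 8 \cdot \frac{3}{22} + 0 = \frac{12}{11} + 0 = \frac{12}{11} \approx 1.0909$)
$X \left(-163\right) + 186 = \frac{12}{11} \left(-163\right) + 186 = - \frac{1956}{11} + 186 = \frac{90}{11}$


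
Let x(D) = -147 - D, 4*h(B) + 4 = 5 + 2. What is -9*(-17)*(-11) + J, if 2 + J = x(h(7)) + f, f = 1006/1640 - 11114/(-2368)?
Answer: -443557007/242720 ≈ -1827.4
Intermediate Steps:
h(B) = ¾ (h(B) = -1 + (5 + 2)/4 = -1 + (¼)*7 = -1 + 7/4 = ¾)
f = 1288073/242720 (f = 1006*(1/1640) - 11114*(-1/2368) = 503/820 + 5557/1184 = 1288073/242720 ≈ 5.3068)
J = -35059247/242720 (J = -2 + ((-147 - 1*¾) + 1288073/242720) = -2 + ((-147 - ¾) + 1288073/242720) = -2 + (-591/4 + 1288073/242720) = -2 - 34573807/242720 = -35059247/242720 ≈ -144.44)
-9*(-17)*(-11) + J = -9*(-17)*(-11) - 35059247/242720 = 153*(-11) - 35059247/242720 = -1683 - 35059247/242720 = -443557007/242720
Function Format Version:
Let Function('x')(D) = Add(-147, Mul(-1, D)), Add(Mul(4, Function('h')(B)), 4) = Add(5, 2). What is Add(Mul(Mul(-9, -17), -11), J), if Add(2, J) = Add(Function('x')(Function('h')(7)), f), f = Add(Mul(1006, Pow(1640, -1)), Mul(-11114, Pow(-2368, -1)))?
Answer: Rational(-443557007, 242720) ≈ -1827.4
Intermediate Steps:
Function('h')(B) = Rational(3, 4) (Function('h')(B) = Add(-1, Mul(Rational(1, 4), Add(5, 2))) = Add(-1, Mul(Rational(1, 4), 7)) = Add(-1, Rational(7, 4)) = Rational(3, 4))
f = Rational(1288073, 242720) (f = Add(Mul(1006, Rational(1, 1640)), Mul(-11114, Rational(-1, 2368))) = Add(Rational(503, 820), Rational(5557, 1184)) = Rational(1288073, 242720) ≈ 5.3068)
J = Rational(-35059247, 242720) (J = Add(-2, Add(Add(-147, Mul(-1, Rational(3, 4))), Rational(1288073, 242720))) = Add(-2, Add(Add(-147, Rational(-3, 4)), Rational(1288073, 242720))) = Add(-2, Add(Rational(-591, 4), Rational(1288073, 242720))) = Add(-2, Rational(-34573807, 242720)) = Rational(-35059247, 242720) ≈ -144.44)
Add(Mul(Mul(-9, -17), -11), J) = Add(Mul(Mul(-9, -17), -11), Rational(-35059247, 242720)) = Add(Mul(153, -11), Rational(-35059247, 242720)) = Add(-1683, Rational(-35059247, 242720)) = Rational(-443557007, 242720)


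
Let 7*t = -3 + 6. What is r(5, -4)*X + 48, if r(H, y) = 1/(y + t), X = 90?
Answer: 114/5 ≈ 22.800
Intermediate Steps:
t = 3/7 (t = (-3 + 6)/7 = (⅐)*3 = 3/7 ≈ 0.42857)
r(H, y) = 1/(3/7 + y) (r(H, y) = 1/(y + 3/7) = 1/(3/7 + y))
r(5, -4)*X + 48 = (7/(3 + 7*(-4)))*90 + 48 = (7/(3 - 28))*90 + 48 = (7/(-25))*90 + 48 = (7*(-1/25))*90 + 48 = -7/25*90 + 48 = -126/5 + 48 = 114/5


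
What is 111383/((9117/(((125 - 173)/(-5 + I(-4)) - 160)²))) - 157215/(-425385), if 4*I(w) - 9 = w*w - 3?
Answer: 2555670946749/3191963 ≈ 8.0066e+5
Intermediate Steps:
I(w) = 3/2 + w²/4 (I(w) = 9/4 + (w*w - 3)/4 = 9/4 + (w² - 3)/4 = 9/4 + (-3 + w²)/4 = 9/4 + (-¾ + w²/4) = 3/2 + w²/4)
111383/((9117/(((125 - 173)/(-5 + I(-4)) - 160)²))) - 157215/(-425385) = 111383/((9117/(((125 - 173)/(-5 + (3/2 + (¼)*(-4)²)) - 160)²))) - 157215/(-425385) = 111383/((9117/((-48/(-5 + (3/2 + (¼)*16)) - 160)²))) - 157215*(-1/425385) = 111383/((9117/((-48/(-5 + (3/2 + 4)) - 160)²))) + 10481/28359 = 111383/((9117/((-48/(-5 + 11/2) - 160)²))) + 10481/28359 = 111383/((9117/((-48/½ - 160)²))) + 10481/28359 = 111383/((9117/((-48*2 - 160)²))) + 10481/28359 = 111383/((9117/((-96 - 160)²))) + 10481/28359 = 111383/((9117/((-256)²))) + 10481/28359 = 111383/((9117/65536)) + 10481/28359 = 111383/((9117*(1/65536))) + 10481/28359 = 111383/(9117/65536) + 10481/28359 = 111383*(65536/9117) + 10481/28359 = 7299596288/9117 + 10481/28359 = 2555670946749/3191963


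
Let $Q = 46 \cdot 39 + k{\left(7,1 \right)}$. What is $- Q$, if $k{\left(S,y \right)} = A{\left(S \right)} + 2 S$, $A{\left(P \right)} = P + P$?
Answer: $-1822$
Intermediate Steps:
$A{\left(P \right)} = 2 P$
$k{\left(S,y \right)} = 4 S$ ($k{\left(S,y \right)} = 2 S + 2 S = 4 S$)
$Q = 1822$ ($Q = 46 \cdot 39 + 4 \cdot 7 = 1794 + 28 = 1822$)
$- Q = \left(-1\right) 1822 = -1822$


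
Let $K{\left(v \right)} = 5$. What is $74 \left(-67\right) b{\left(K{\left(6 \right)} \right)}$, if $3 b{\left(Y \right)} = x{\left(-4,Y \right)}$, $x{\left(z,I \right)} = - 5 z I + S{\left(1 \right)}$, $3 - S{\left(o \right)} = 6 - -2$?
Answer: $- \frac{471010}{3} \approx -1.57 \cdot 10^{5}$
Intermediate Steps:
$S{\left(o \right)} = -5$ ($S{\left(o \right)} = 3 - \left(6 - -2\right) = 3 - \left(6 + 2\right) = 3 - 8 = -5$)
$x{\left(z,I \right)} = -5 - 5 I z$ ($x{\left(z,I \right)} = - 5 z I - 5 = - 5 I z - 5 = -5 - 5 I z$)
$b{\left(Y \right)} = - \frac{5}{3} + \frac{20 Y}{3}$ ($b{\left(Y \right)} = \frac{-5 - 5 Y \left(-4\right)}{3} = \frac{-5 + 20 Y}{3} = - \frac{5}{3} + \frac{20 Y}{3}$)
$74 \left(-67\right) b{\left(K{\left(6 \right)} \right)} = 74 \left(-67\right) \left(- \frac{5}{3} + \frac{20}{3} \cdot 5\right) = - 4958 \left(- \frac{5}{3} + \frac{100}{3}\right) = \left(-4958\right) \frac{95}{3} = - \frac{471010}{3}$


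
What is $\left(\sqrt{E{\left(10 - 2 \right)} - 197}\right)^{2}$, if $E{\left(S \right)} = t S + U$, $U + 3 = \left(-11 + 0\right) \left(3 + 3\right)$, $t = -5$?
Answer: $-306$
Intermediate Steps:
$U = -69$ ($U = -3 + \left(-11 + 0\right) \left(3 + 3\right) = -3 - 66 = -69$)
$E{\left(S \right)} = -69 - 5 S$ ($E{\left(S \right)} = - 5 S - 69 = -69 - 5 S$)
$\left(\sqrt{E{\left(10 - 2 \right)} - 197}\right)^{2} = \left(\sqrt{\left(-69 - 5 \left(10 - 2\right)\right) - 197}\right)^{2} = \left(\sqrt{\left(-69 - 40\right) - 197}\right)^{2} = \left(\sqrt{-109 - 197}\right)^{2} = \left(\sqrt{-306}\right)^{2} = \left(3 i \sqrt{34}\right)^{2} = -306$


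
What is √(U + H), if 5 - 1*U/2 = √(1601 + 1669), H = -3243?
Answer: √(-3233 - 2*√3270) ≈ 57.856*I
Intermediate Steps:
U = 10 - 2*√3270 (U = 10 - 2*√(1601 + 1669) = 10 - 2*√3270 ≈ -104.37)
√(U + H) = √((10 - 2*√3270) - 3243) = √(-3233 - 2*√3270)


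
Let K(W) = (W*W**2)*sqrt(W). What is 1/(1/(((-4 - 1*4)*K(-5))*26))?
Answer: 26000*I*sqrt(5) ≈ 58138.0*I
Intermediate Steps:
K(W) = W**(7/2) (K(W) = W**3*sqrt(W) = W**(7/2))
1/(1/(((-4 - 1*4)*K(-5))*26)) = 1/(1/(((-4 - 1*4)*(-5)**(7/2))*26)) = 1/(1/(((-4 - 4)*(-125*I*sqrt(5)))*26)) = 1/(1/(-(-1000)*I*sqrt(5)*26)) = 1/(1/((1000*I*sqrt(5))*26)) = 1/(1/(26000*I*sqrt(5))) = 1/(-I*sqrt(5)/130000) = 26000*I*sqrt(5)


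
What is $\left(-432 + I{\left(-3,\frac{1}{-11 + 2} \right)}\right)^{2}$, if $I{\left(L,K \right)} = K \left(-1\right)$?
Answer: $\frac{15108769}{81} \approx 1.8653 \cdot 10^{5}$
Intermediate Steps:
$I{\left(L,K \right)} = - K$
$\left(-432 + I{\left(-3,\frac{1}{-11 + 2} \right)}\right)^{2} = \left(-432 - \frac{1}{-11 + 2}\right)^{2} = \left(-432 - \frac{1}{-9}\right)^{2} = \left(-432 - - \frac{1}{9}\right)^{2} = \left(-432 + \frac{1}{9}\right)^{2} = \left(- \frac{3887}{9}\right)^{2} = \frac{15108769}{81}$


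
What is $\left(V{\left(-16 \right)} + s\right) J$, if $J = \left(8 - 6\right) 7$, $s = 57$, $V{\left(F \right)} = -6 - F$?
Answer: $938$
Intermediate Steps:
$J = 14$ ($J = 2 \cdot 7 = 14$)
$\left(V{\left(-16 \right)} + s\right) J = \left(\left(-6 - -16\right) + 57\right) 14 = \left(\left(-6 + 16\right) + 57\right) 14 = \left(10 + 57\right) 14 = 67 \cdot 14 = 938$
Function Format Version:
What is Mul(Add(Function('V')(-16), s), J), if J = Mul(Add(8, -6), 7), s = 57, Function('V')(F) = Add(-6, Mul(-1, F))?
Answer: 938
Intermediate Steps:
J = 14 (J = Mul(2, 7) = 14)
Mul(Add(Function('V')(-16), s), J) = Mul(Add(Add(-6, Mul(-1, -16)), 57), 14) = Mul(Add(Add(-6, 16), 57), 14) = Mul(Add(10, 57), 14) = Mul(67, 14) = 938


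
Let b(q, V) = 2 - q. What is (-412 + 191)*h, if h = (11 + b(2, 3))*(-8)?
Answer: 19448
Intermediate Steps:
h = -88 (h = (11 + (2 - 1*2))*(-8) = (11 + (2 - 2))*(-8) = (11 + 0)*(-8) = 11*(-8) = -88)
(-412 + 191)*h = (-412 + 191)*(-88) = -221*(-88) = 19448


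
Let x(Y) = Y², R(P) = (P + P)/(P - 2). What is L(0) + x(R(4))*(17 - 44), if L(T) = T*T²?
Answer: -432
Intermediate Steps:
R(P) = 2*P/(-2 + P) (R(P) = (2*P)/(-2 + P) = 2*P/(-2 + P))
L(T) = T³
L(0) + x(R(4))*(17 - 44) = 0³ + (2*4/(-2 + 4))²*(17 - 44) = 0 + (2*4/2)²*(-27) = 0 + (2*4*(½))²*(-27) = 0 + 4²*(-27) = 0 + 16*(-27) = 0 - 432 = -432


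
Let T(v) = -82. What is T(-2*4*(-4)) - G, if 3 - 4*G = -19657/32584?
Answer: -10804961/130336 ≈ -82.901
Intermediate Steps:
G = 117409/130336 (G = 3/4 - (-19657)/(4*32584) = 3/4 - 1/4*(-19657/32584) = 3/4 + 19657/130336 = 117409/130336 ≈ 0.90082)
T(-2*4*(-4)) - G = -82 - 1*117409/130336 = -82 - 117409/130336 = -10804961/130336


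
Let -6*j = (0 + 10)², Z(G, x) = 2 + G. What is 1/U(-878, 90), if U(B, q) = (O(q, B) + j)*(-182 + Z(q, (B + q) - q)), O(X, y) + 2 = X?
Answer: -1/6420 ≈ -0.00015576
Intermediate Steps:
O(X, y) = -2 + X
j = -50/3 (j = -(0 + 10)²/6 = -⅙*10² = -⅙*100 = -50/3 ≈ -16.667)
U(B, q) = (-180 + q)*(-56/3 + q) (U(B, q) = ((-2 + q) - 50/3)*(-182 + (2 + q)) = (-56/3 + q)*(-180 + q) = (-180 + q)*(-56/3 + q))
1/U(-878, 90) = 1/(3360 + 90² - 596/3*90) = 1/(3360 + 8100 - 17880) = 1/(-6420) = -1/6420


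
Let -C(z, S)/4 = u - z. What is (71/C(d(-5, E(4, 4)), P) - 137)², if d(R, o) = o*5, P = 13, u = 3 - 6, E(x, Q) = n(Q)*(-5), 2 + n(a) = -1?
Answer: 1820984929/97344 ≈ 18707.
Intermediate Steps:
n(a) = -3 (n(a) = -2 - 1 = -3)
E(x, Q) = 15 (E(x, Q) = -3*(-5) = 15)
u = -3
d(R, o) = 5*o
C(z, S) = 12 + 4*z (C(z, S) = -4*(-3 - z) = 12 + 4*z)
(71/C(d(-5, E(4, 4)), P) - 137)² = (71/(12 + 4*(5*15)) - 137)² = (71/(12 + 4*75) - 137)² = (71/(12 + 300) - 137)² = (71/312 - 137)² = (-42673/312)² = 1820984929/97344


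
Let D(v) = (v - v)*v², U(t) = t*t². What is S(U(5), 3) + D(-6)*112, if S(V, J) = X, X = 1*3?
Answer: 3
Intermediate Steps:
U(t) = t³
X = 3
S(V, J) = 3
D(v) = 0 (D(v) = 0*v² = 0)
S(U(5), 3) + D(-6)*112 = 3 + 0*112 = 3 + 0 = 3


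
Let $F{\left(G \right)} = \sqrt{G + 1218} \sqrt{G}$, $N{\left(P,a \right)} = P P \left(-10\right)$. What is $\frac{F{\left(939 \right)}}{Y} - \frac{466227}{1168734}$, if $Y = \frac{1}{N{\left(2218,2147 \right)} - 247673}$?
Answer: $- \frac{155409}{389578} - 148328739 \sqrt{225047} \approx -7.0366 \cdot 10^{10}$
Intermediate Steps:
$N{\left(P,a \right)} = - 10 P^{2}$ ($N{\left(P,a \right)} = P^{2} \left(-10\right) = - 10 P^{2}$)
$Y = - \frac{1}{49442913}$ ($Y = \frac{1}{- 10 \cdot 2218^{2} - 247673} = \frac{1}{\left(-10\right) 4919524 - 247673} = \frac{1}{-49195240 - 247673} = \frac{1}{-49442913} = - \frac{1}{49442913} \approx -2.0225 \cdot 10^{-8}$)
$F{\left(G \right)} = \sqrt{G} \sqrt{1218 + G}$ ($F{\left(G \right)} = \sqrt{1218 + G} \sqrt{G} = \sqrt{G} \sqrt{1218 + G}$)
$\frac{F{\left(939 \right)}}{Y} - \frac{466227}{1168734} = \frac{\sqrt{939} \sqrt{1218 + 939}}{- \frac{1}{49442913}} - \frac{466227}{1168734} = \sqrt{939} \sqrt{2157} \left(-49442913\right) - \frac{155409}{389578} = 3 \sqrt{225047} \left(-49442913\right) - \frac{155409}{389578} = - 148328739 \sqrt{225047} - \frac{155409}{389578} = - \frac{155409}{389578} - 148328739 \sqrt{225047}$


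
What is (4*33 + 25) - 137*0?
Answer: 157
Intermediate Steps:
(4*33 + 25) - 137*0 = (132 + 25) + 0 = 157 + 0 = 157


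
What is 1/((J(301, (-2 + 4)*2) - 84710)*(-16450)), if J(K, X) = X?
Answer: 1/1393413700 ≈ 7.1766e-10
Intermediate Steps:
1/((J(301, (-2 + 4)*2) - 84710)*(-16450)) = 1/((-2 + 4)*2 - 84710*(-16450)) = -1/16450/(2*2 - 84710) = -1/16450/(4 - 84710) = -1/16450/(-84706) = -1/84706*(-1/16450) = 1/1393413700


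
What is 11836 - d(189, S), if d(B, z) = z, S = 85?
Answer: 11751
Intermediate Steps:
11836 - d(189, S) = 11836 - 1*85 = 11836 - 85 = 11751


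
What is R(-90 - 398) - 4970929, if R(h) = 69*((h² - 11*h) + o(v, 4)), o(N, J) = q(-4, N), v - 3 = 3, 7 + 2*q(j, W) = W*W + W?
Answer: 23665213/2 ≈ 1.1833e+7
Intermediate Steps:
q(j, W) = -7/2 + W/2 + W²/2 (q(j, W) = -7/2 + (W*W + W)/2 = -7/2 + (W² + W)/2 = -7/2 + (W + W²)/2 = -7/2 + (W/2 + W²/2) = -7/2 + W/2 + W²/2)
v = 6 (v = 3 + 3 = 6)
o(N, J) = -7/2 + N/2 + N²/2
R(h) = 2415/2 - 759*h + 69*h² (R(h) = 69*((h² - 11*h) + (-7/2 + (½)*6 + (½)*6²)) = 69*((h² - 11*h) + (-7/2 + 3 + (½)*36)) = 69*((h² - 11*h) + (-7/2 + 3 + 18)) = 69*((h² - 11*h) + 35/2) = 69*(35/2 + h² - 11*h) = 2415/2 - 759*h + 69*h²)
R(-90 - 398) - 4970929 = (2415/2 - 759*(-90 - 398) + 69*(-90 - 398)²) - 4970929 = (2415/2 - 759*(-488) + 69*(-488)²) - 4970929 = (2415/2 + 370392 + 69*238144) - 4970929 = (2415/2 + 370392 + 16431936) - 4970929 = 33607071/2 - 4970929 = 23665213/2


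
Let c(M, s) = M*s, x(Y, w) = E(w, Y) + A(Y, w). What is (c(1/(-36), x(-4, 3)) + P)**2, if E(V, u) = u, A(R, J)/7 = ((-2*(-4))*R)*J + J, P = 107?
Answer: 20313049/1296 ≈ 15674.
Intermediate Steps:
A(R, J) = 7*J + 56*J*R (A(R, J) = 7*(((-2*(-4))*R)*J + J) = 7*((8*R)*J + J) = 7*(8*J*R + J) = 7*(J + 8*J*R) = 7*J + 56*J*R)
x(Y, w) = Y + 7*w*(1 + 8*Y)
(c(1/(-36), x(-4, 3)) + P)**2 = ((-4 + 7*3*(1 + 8*(-4)))/(-36) + 107)**2 = (-(-4 + 7*3*(1 - 32))/36 + 107)**2 = (-(-4 + 7*3*(-31))/36 + 107)**2 = (-(-4 - 651)/36 + 107)**2 = (-1/36*(-655) + 107)**2 = (655/36 + 107)**2 = (4507/36)**2 = 20313049/1296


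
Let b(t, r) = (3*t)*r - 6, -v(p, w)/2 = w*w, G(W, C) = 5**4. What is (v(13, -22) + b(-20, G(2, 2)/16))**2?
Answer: 176119441/16 ≈ 1.1007e+7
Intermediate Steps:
G(W, C) = 625
v(p, w) = -2*w**2 (v(p, w) = -2*w*w = -2*w**2)
b(t, r) = -6 + 3*r*t (b(t, r) = 3*r*t - 6 = -6 + 3*r*t)
(v(13, -22) + b(-20, G(2, 2)/16))**2 = (-2*(-22)**2 + (-6 + 3*(625/16)*(-20)))**2 = (-2*484 + (-6 + 3*(625*(1/16))*(-20)))**2 = (-968 + (-6 + 3*(625/16)*(-20)))**2 = (-968 + (-6 - 9375/4))**2 = (-968 - 9399/4)**2 = (-13271/4)**2 = 176119441/16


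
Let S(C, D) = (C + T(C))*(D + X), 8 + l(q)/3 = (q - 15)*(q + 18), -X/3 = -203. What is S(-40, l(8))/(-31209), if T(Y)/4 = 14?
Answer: -208/10403 ≈ -0.019994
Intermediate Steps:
T(Y) = 56 (T(Y) = 4*14 = 56)
X = 609 (X = -3*(-203) = 609)
l(q) = -24 + 3*(-15 + q)*(18 + q) (l(q) = -24 + 3*((q - 15)*(q + 18)) = -24 + 3*((-15 + q)*(18 + q)) = -24 + 3*(-15 + q)*(18 + q))
S(C, D) = (56 + C)*(609 + D) (S(C, D) = (C + 56)*(D + 609) = (56 + C)*(609 + D))
S(-40, l(8))/(-31209) = (34104 + 56*(-834 + 3*8² + 9*8) + 609*(-40) - 40*(-834 + 3*8² + 9*8))/(-31209) = (34104 + 56*(-834 + 3*64 + 72) - 24360 - 40*(-834 + 3*64 + 72))*(-1/31209) = (34104 + 56*(-834 + 192 + 72) - 24360 - 40*(-834 + 192 + 72))*(-1/31209) = (34104 + 56*(-570) - 24360 - 40*(-570))*(-1/31209) = (34104 - 31920 - 24360 + 22800)*(-1/31209) = 624*(-1/31209) = -208/10403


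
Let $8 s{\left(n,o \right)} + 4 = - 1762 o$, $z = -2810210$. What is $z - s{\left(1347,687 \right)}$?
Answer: $- \frac{10635591}{4} \approx -2.6589 \cdot 10^{6}$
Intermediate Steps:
$s{\left(n,o \right)} = - \frac{1}{2} - \frac{881 o}{4}$ ($s{\left(n,o \right)} = - \frac{1}{2} + \frac{\left(-1762\right) o}{8} = - \frac{1}{2} - \frac{881 o}{4}$)
$z - s{\left(1347,687 \right)} = -2810210 - \left(- \frac{1}{2} - \frac{605247}{4}\right) = -2810210 - - \frac{605249}{4} = -2810210 + \frac{605249}{4} = - \frac{10635591}{4}$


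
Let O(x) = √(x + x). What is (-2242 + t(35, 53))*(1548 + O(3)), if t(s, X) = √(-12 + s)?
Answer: -(1548 + √6)*(2242 - √23) ≈ -3.4687e+6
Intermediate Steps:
O(x) = √2*√x (O(x) = √(2*x) = √2*√x)
(-2242 + t(35, 53))*(1548 + O(3)) = (-2242 + √(-12 + 35))*(1548 + √2*√3) = (-2242 + √23)*(1548 + √6)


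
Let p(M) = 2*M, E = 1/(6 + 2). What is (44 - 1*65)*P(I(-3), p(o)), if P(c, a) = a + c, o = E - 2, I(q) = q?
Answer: 567/4 ≈ 141.75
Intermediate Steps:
E = 1/8 ≈ 0.12500
o = -15/8 (o = 1/8 - 2 = -15/8 ≈ -1.8750)
(44 - 1*65)*P(I(-3), p(o)) = (44 - 1*65)*(2*(-15/8) - 3) = (44 - 65)*(-15/4 - 3) = -21*(-27/4) = 567/4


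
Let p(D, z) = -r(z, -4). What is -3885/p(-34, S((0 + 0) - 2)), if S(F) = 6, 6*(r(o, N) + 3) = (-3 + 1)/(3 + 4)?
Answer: -81585/64 ≈ -1274.8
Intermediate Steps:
r(o, N) = -64/21 (r(o, N) = -3 + ((-3 + 1)/(3 + 4))/6 = -3 + (-2/7)/6 = -3 + (-2*⅐)/6 = -3 + (⅙)*(-2/7) = -3 - 1/21 = -64/21)
p(D, z) = 64/21 (p(D, z) = -1*(-64/21) = 64/21)
-3885/p(-34, S((0 + 0) - 2)) = -3885/64/21 = -3885*21/64 = -81585/64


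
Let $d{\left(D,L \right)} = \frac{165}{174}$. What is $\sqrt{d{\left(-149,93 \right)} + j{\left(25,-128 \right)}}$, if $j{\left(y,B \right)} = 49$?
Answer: $\frac{\sqrt{168026}}{58} \approx 7.0674$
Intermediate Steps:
$d{\left(D,L \right)} = \frac{55}{58}$ ($d{\left(D,L \right)} = 165 \cdot \frac{1}{174} = \frac{55}{58}$)
$\sqrt{d{\left(-149,93 \right)} + j{\left(25,-128 \right)}} = \sqrt{\frac{55}{58} + 49} = \sqrt{\frac{2897}{58}} = \frac{\sqrt{168026}}{58}$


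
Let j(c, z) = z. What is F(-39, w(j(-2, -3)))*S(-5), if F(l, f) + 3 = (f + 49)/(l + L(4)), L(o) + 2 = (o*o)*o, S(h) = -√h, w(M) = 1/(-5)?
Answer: 101*I*√5/115 ≈ 1.9639*I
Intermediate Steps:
w(M) = -⅕
L(o) = -2 + o³ (L(o) = -2 + (o*o)*o = -2 + o²*o = -2 + o³)
F(l, f) = -3 + (49 + f)/(62 + l) (F(l, f) = -3 + (f + 49)/(l + (-2 + 4³)) = -3 + (49 + f)/(l + (-2 + 64)) = -3 + (49 + f)/(l + 62) = -3 + (49 + f)/(62 + l))
F(-39, w(j(-2, -3)))*S(-5) = ((-137 - ⅕ - 3*(-39))/(62 - 39))*(-√(-5)) = ((-137 - ⅕ + 117)/23)*(-I*√5) = ((1/23)*(-101/5))*(-I*√5) = -(-101)*I*√5/115 = 101*I*√5/115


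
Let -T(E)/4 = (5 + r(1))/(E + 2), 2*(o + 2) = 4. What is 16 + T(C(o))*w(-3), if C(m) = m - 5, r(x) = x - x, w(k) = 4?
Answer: 128/3 ≈ 42.667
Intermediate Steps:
r(x) = 0
o = 0 (o = -2 + (½)*4 = -2 + 2 = 0)
C(m) = -5 + m
T(E) = -20/(2 + E) (T(E) = -4*(5 + 0)/(E + 2) = -20/(2 + E))
16 + T(C(o))*w(-3) = 16 - 20/(2 + (-5 + 0))*4 = 16 - 20/(2 - 5)*4 = 16 - 20/(-3)*4 = 16 - 20*(-⅓)*4 = 16 + (20/3)*4 = 16 + 80/3 = 128/3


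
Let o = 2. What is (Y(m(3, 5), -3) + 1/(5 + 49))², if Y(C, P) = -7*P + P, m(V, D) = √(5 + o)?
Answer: 946729/2916 ≈ 324.67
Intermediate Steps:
m(V, D) = √7 (m(V, D) = √(5 + 2) = √7)
Y(C, P) = -6*P
(Y(m(3, 5), -3) + 1/(5 + 49))² = (-6*(-3) + 1/(5 + 49))² = (18 + 1/54)² = (973/54)² = 946729/2916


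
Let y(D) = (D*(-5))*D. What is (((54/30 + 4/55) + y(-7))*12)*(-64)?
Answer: 10269696/55 ≈ 1.8672e+5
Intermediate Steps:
y(D) = -5*D² (y(D) = (-5*D)*D = -5*D²)
(((54/30 + 4/55) + y(-7))*12)*(-64) = (((54/30 + 4/55) - 5*(-7)²)*12)*(-64) = (((54*(1/30) + 4*(1/55)) - 5*49)*12)*(-64) = (((9/5 + 4/55) - 245)*12)*(-64) = ((103/55 - 245)*12)*(-64) = -13372/55*12*(-64) = -160464/55*(-64) = 10269696/55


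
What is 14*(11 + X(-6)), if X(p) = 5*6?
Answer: 574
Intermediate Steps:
X(p) = 30
14*(11 + X(-6)) = 14*(11 + 30) = 14*41 = 574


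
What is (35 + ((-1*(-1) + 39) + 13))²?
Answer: 7744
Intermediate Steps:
(35 + ((-1*(-1) + 39) + 13))² = (35 + ((1 + 39) + 13))² = (35 + (40 + 13))² = (35 + 53)² = 88² = 7744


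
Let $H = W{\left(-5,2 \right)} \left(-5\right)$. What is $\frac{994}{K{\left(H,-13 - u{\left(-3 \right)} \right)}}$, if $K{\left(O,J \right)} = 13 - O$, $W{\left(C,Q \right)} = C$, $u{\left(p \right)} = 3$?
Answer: $- \frac{497}{6} \approx -82.833$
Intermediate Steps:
$H = 25$ ($H = \left(-5\right) \left(-5\right) = 25$)
$\frac{994}{K{\left(H,-13 - u{\left(-3 \right)} \right)}} = \frac{994}{13 - 25} = \frac{994}{-12} = 994 \left(- \frac{1}{12}\right) = - \frac{497}{6}$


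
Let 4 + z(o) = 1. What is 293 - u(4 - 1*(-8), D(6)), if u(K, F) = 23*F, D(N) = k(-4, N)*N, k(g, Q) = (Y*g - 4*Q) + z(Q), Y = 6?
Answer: 7331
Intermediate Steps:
z(o) = -3 (z(o) = -4 + 1 = -3)
k(g, Q) = -3 - 4*Q + 6*g (k(g, Q) = (6*g - 4*Q) - 3 = (-4*Q + 6*g) - 3 = -3 - 4*Q + 6*g)
D(N) = N*(-27 - 4*N) (D(N) = (-3 - 4*N + 6*(-4))*N = (-3 - 4*N - 24)*N = (-27 - 4*N)*N = N*(-27 - 4*N))
293 - u(4 - 1*(-8), D(6)) = 293 - 23*(-1*6*(27 + 4*6)) = 293 - 23*(-1*6*(27 + 24)) = 293 - 23*(-1*6*51) = 293 - 23*(-306) = 293 - 1*(-7038) = 293 + 7038 = 7331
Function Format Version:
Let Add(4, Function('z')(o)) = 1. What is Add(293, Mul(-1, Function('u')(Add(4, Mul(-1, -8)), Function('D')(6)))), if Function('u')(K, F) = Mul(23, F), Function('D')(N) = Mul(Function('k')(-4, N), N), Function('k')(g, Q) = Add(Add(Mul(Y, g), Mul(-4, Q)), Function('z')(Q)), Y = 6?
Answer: 7331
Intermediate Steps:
Function('z')(o) = -3 (Function('z')(o) = Add(-4, 1) = -3)
Function('k')(g, Q) = Add(-3, Mul(-4, Q), Mul(6, g)) (Function('k')(g, Q) = Add(Add(Mul(6, g), Mul(-4, Q)), -3) = Add(Add(Mul(-4, Q), Mul(6, g)), -3) = Add(-3, Mul(-4, Q), Mul(6, g)))
Function('D')(N) = Mul(N, Add(-27, Mul(-4, N))) (Function('D')(N) = Mul(Add(-3, Mul(-4, N), Mul(6, -4)), N) = Mul(Add(-3, Mul(-4, N), -24), N) = Mul(Add(-27, Mul(-4, N)), N) = Mul(N, Add(-27, Mul(-4, N))))
Add(293, Mul(-1, Function('u')(Add(4, Mul(-1, -8)), Function('D')(6)))) = Add(293, Mul(-1, Mul(23, Mul(-1, 6, Add(27, Mul(4, 6)))))) = Add(293, Mul(-1, Mul(23, Mul(-1, 6, Add(27, 24))))) = Add(293, Mul(-1, Mul(23, Mul(-1, 6, 51)))) = Add(293, Mul(-1, Mul(23, -306))) = Add(293, Mul(-1, -7038)) = Add(293, 7038) = 7331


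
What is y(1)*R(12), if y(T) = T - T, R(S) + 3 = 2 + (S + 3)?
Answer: 0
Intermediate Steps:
R(S) = 2 + S (R(S) = -3 + (2 + (S + 3)) = -3 + (2 + (3 + S)) = -3 + (5 + S) = 2 + S)
y(T) = 0
y(1)*R(12) = 0*(2 + 12) = 0*14 = 0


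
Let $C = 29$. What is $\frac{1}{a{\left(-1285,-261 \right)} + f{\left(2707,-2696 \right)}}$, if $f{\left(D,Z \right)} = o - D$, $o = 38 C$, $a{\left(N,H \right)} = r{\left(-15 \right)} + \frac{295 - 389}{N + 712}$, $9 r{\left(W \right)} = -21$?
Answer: $- \frac{573}{920908} \approx -0.00062221$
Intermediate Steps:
$r{\left(W \right)} = - \frac{7}{3}$ ($r{\left(W \right)} = \frac{1}{9} \left(-21\right) = - \frac{7}{3}$)
$a{\left(N,H \right)} = - \frac{7}{3} - \frac{94}{712 + N}$ ($a{\left(N,H \right)} = - \frac{7}{3} + \frac{295 - 389}{N + 712} = - \frac{7}{3} - \frac{94}{712 + N}$)
$o = 1102$ ($o = 38 \cdot 29 = 1102$)
$f{\left(D,Z \right)} = 1102 - D$
$\frac{1}{a{\left(-1285,-261 \right)} + f{\left(2707,-2696 \right)}} = \frac{1}{\frac{-5266 - -8995}{3 \left(712 - 1285\right)} + \left(1102 - 2707\right)} = \frac{1}{\frac{-5266 + 8995}{3 \left(-573\right)} + \left(1102 - 2707\right)} = \frac{1}{\frac{1}{3} \left(- \frac{1}{573}\right) 3729 - 1605} = \frac{1}{- \frac{1243}{573} - 1605} = \frac{1}{- \frac{920908}{573}} = - \frac{573}{920908}$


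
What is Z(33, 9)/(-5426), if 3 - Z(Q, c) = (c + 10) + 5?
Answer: 21/5426 ≈ 0.0038703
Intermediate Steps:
Z(Q, c) = -12 - c (Z(Q, c) = 3 - ((c + 10) + 5) = 3 - ((10 + c) + 5) = 3 - (15 + c) = 3 + (-15 - c) = -12 - c)
Z(33, 9)/(-5426) = (-12 - 1*9)/(-5426) = (-12 - 9)*(-1/5426) = -21*(-1/5426) = 21/5426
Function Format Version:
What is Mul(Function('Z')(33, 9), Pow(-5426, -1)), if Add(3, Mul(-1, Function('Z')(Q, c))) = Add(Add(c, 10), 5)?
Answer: Rational(21, 5426) ≈ 0.0038703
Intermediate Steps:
Function('Z')(Q, c) = Add(-12, Mul(-1, c)) (Function('Z')(Q, c) = Add(3, Mul(-1, Add(Add(c, 10), 5))) = Add(3, Mul(-1, Add(Add(10, c), 5))) = Add(3, Mul(-1, Add(15, c))) = Add(3, Add(-15, Mul(-1, c))) = Add(-12, Mul(-1, c)))
Mul(Function('Z')(33, 9), Pow(-5426, -1)) = Mul(Add(-12, Mul(-1, 9)), Pow(-5426, -1)) = Mul(Add(-12, -9), Rational(-1, 5426)) = Mul(-21, Rational(-1, 5426)) = Rational(21, 5426)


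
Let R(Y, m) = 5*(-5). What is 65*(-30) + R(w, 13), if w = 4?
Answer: -1975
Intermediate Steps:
R(Y, m) = -25
65*(-30) + R(w, 13) = 65*(-30) - 25 = -1950 - 25 = -1975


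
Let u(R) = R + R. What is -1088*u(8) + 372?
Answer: -17036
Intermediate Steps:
u(R) = 2*R
-1088*u(8) + 372 = -2176*8 + 372 = -1088*16 + 372 = -17408 + 372 = -17036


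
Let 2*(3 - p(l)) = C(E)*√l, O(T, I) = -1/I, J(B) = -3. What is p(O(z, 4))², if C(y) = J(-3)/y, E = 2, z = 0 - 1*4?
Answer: 567/64 + 9*I/4 ≈ 8.8594 + 2.25*I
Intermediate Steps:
z = -4 (z = 0 - 4 = -4)
C(y) = -3/y
p(l) = 3 + 3*√l/4 (p(l) = 3 - (-3/2)*√l/2 = 3 - (-3*½)*√l/2 = 3 - (-3)*√l/4 = 3 + 3*√l/4)
p(O(z, 4))² = (3 + 3*√(-1/4)/4)² = (3 + 3*√(-1*¼)/4)² = (3 + 3*√(-¼)/4)² = (3 + 3*(I/2)/4)² = (3 + 3*I/8)²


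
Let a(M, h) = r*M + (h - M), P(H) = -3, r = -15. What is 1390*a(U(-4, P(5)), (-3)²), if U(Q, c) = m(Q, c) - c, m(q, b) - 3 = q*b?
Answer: -387810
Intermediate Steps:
m(q, b) = 3 + b*q (m(q, b) = 3 + q*b = 3 + b*q)
U(Q, c) = 3 - c + Q*c (U(Q, c) = (3 + c*Q) - c = (3 + Q*c) - c = 3 - c + Q*c)
a(M, h) = h - 16*M (a(M, h) = -15*M + (h - M) = h - 16*M)
1390*a(U(-4, P(5)), (-3)²) = 1390*((-3)² - 16*(3 - 1*(-3) - 4*(-3))) = 1390*(9 - 16*(3 + 3 + 12)) = 1390*(9 - 16*18) = 1390*(9 - 288) = 1390*(-279) = -387810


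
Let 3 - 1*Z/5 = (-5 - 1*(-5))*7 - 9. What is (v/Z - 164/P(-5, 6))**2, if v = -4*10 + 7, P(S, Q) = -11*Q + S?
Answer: 6245001/2016400 ≈ 3.0971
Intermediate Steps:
P(S, Q) = S - 11*Q
Z = 60 (Z = 15 - 5*((-5 - 1*(-5))*7 - 9) = 15 - 5*((-5 + 5)*7 - 9) = 15 - 5*(0*7 - 9) = 15 - 5*(0 - 9) = 15 - 5*(-9) = 15 + 45 = 60)
v = -33 (v = -40 + 7 = -33)
(v/Z - 164/P(-5, 6))**2 = (-33/60 - 164/(-5 - 11*6))**2 = (-33*1/60 - 164/(-5 - 66))**2 = (-11/20 - 164/(-71))**2 = (-11/20 - 164*(-1/71))**2 = (-11/20 + 164/71)**2 = (2499/1420)**2 = 6245001/2016400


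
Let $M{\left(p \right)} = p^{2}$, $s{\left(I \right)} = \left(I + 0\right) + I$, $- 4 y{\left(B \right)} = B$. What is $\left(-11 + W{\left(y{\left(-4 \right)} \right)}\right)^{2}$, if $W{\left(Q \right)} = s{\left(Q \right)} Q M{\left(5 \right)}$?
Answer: $1521$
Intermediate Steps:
$y{\left(B \right)} = - \frac{B}{4}$
$s{\left(I \right)} = 2 I$ ($s{\left(I \right)} = I + I = 2 I$)
$W{\left(Q \right)} = 50 Q^{2}$ ($W{\left(Q \right)} = 2 Q Q 5^{2} = 2 Q^{2} \cdot 25 = 50 Q^{2}$)
$\left(-11 + W{\left(y{\left(-4 \right)} \right)}\right)^{2} = \left(-11 + 50 \left(\left(- \frac{1}{4}\right) \left(-4\right)\right)^{2}\right)^{2} = \left(-11 + 50 \cdot 1^{2}\right)^{2} = \left(-11 + 50 \cdot 1\right)^{2} = \left(-11 + 50\right)^{2} = 39^{2} = 1521$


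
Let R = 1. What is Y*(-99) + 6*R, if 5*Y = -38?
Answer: 3792/5 ≈ 758.40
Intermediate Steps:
Y = -38/5 (Y = (⅕)*(-38) = -38/5 ≈ -7.6000)
Y*(-99) + 6*R = -38/5*(-99) + 6*1 = 3762/5 + 6 = 3792/5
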